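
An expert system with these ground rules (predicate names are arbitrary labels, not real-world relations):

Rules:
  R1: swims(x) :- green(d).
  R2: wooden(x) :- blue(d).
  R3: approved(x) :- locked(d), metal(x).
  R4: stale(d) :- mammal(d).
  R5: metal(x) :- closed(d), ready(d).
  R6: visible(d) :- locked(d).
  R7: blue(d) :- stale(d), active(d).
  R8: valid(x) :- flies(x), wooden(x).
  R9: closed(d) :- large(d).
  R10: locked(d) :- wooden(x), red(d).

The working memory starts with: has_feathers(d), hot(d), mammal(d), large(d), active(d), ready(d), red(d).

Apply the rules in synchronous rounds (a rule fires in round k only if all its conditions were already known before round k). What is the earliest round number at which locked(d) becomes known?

Round 1: R4 [stale(d) :- mammal(d).]; R9 [closed(d) :- large(d).]. Adds stale(d), closed(d).
Round 2: R5 [metal(x) :- closed(d), ready(d).]; R7 [blue(d) :- stale(d), active(d).]. Adds metal(x), blue(d).
Round 3: R2 [wooden(x) :- blue(d).]. Adds wooden(x).
Round 4: R10 [locked(d) :- wooden(x), red(d).]. Adds locked(d).
locked(d) first appears in round 4.

4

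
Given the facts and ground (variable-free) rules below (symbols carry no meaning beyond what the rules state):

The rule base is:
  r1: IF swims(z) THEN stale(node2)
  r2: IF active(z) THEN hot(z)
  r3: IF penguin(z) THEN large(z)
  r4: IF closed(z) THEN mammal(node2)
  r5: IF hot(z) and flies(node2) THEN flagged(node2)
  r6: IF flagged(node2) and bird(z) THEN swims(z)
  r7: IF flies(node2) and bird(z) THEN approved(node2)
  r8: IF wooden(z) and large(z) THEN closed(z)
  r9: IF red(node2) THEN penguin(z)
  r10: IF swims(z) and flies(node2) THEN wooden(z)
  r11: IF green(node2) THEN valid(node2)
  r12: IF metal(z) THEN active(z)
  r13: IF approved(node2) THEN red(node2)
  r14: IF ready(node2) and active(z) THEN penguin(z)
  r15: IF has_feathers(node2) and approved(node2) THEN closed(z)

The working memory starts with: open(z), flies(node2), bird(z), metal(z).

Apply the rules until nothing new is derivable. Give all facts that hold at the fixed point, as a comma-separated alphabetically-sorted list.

Round 1: r7 [IF flies(node2) and bird(z) THEN approved(node2)]; r12 [IF metal(z) THEN active(z)]. New: approved(node2), active(z).
Round 2: r2 [IF active(z) THEN hot(z)]; r13 [IF approved(node2) THEN red(node2)]. New: hot(z), red(node2).
Round 3: r5 [IF hot(z) and flies(node2) THEN flagged(node2)]; r9 [IF red(node2) THEN penguin(z)]. New: flagged(node2), penguin(z).
Round 4: r3 [IF penguin(z) THEN large(z)]; r6 [IF flagged(node2) and bird(z) THEN swims(z)]. New: large(z), swims(z).
Round 5: r1 [IF swims(z) THEN stale(node2)]; r10 [IF swims(z) and flies(node2) THEN wooden(z)]. New: stale(node2), wooden(z).
Round 6: r8 [IF wooden(z) and large(z) THEN closed(z)]. New: closed(z).
Round 7: r4 [IF closed(z) THEN mammal(node2)]. New: mammal(node2).

active(z), approved(node2), bird(z), closed(z), flagged(node2), flies(node2), hot(z), large(z), mammal(node2), metal(z), open(z), penguin(z), red(node2), stale(node2), swims(z), wooden(z)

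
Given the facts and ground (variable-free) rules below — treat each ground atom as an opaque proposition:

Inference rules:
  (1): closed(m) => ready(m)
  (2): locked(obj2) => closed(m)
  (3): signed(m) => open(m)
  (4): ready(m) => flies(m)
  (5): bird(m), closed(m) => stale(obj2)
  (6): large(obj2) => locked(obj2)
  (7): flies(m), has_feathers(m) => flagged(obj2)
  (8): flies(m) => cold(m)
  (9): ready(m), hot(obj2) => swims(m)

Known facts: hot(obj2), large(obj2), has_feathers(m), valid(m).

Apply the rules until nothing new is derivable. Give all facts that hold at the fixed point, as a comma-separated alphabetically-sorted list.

Round 1: (6) [large(obj2) => locked(obj2)]. New: locked(obj2).
Round 2: (2) [locked(obj2) => closed(m)]. New: closed(m).
Round 3: (1) [closed(m) => ready(m)]. New: ready(m).
Round 4: (4) [ready(m) => flies(m)]; (9) [ready(m), hot(obj2) => swims(m)]. New: flies(m), swims(m).
Round 5: (7) [flies(m), has_feathers(m) => flagged(obj2)]; (8) [flies(m) => cold(m)]. New: flagged(obj2), cold(m).

closed(m), cold(m), flagged(obj2), flies(m), has_feathers(m), hot(obj2), large(obj2), locked(obj2), ready(m), swims(m), valid(m)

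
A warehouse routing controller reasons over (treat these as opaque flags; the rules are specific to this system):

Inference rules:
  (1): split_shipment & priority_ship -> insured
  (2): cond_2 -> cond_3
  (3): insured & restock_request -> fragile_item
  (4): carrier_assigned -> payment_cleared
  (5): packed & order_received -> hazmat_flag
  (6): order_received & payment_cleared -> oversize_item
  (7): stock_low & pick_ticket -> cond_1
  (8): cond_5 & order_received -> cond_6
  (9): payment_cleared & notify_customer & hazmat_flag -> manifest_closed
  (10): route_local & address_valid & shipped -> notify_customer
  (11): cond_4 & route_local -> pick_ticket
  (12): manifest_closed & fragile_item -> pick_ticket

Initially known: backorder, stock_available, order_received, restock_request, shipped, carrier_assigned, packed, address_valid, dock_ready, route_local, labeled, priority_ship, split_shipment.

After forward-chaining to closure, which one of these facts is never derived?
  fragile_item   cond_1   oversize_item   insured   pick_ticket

cond_1

Round 1: (1) [split_shipment & priority_ship -> insured]; (4) [carrier_assigned -> payment_cleared]; (5) [packed & order_received -> hazmat_flag]; (10) [route_local & address_valid & shipped -> notify_customer]. New: insured, payment_cleared, hazmat_flag, notify_customer.
Round 2: (3) [insured & restock_request -> fragile_item]; (6) [order_received & payment_cleared -> oversize_item]; (9) [payment_cleared & notify_customer & hazmat_flag -> manifest_closed]. New: fragile_item, oversize_item, manifest_closed.
Round 3: (12) [manifest_closed & fragile_item -> pick_ticket]. New: pick_ticket.
Derived: pick_ticket (round 3), insured (round 1), fragile_item (round 2), oversize_item (round 2). cond_1 never appears in any round.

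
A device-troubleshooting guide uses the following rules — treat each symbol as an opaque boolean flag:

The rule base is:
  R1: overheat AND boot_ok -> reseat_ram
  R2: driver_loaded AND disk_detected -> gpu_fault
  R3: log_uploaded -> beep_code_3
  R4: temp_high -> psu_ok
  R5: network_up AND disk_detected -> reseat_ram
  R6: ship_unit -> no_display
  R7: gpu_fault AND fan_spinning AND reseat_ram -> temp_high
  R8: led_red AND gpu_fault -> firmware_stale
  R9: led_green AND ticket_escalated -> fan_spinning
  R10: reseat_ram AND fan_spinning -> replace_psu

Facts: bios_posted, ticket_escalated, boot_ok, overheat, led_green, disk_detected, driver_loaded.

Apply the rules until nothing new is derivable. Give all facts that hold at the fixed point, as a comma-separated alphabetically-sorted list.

bios_posted, boot_ok, disk_detected, driver_loaded, fan_spinning, gpu_fault, led_green, overheat, psu_ok, replace_psu, reseat_ram, temp_high, ticket_escalated

[1] R1 [overheat AND boot_ok -> reseat_ram]; R2 [driver_loaded AND disk_detected -> gpu_fault]; R9 [led_green AND ticket_escalated -> fan_spinning]. ⇒ new: reseat_ram, gpu_fault, fan_spinning.
[2] R7 [gpu_fault AND fan_spinning AND reseat_ram -> temp_high]; R10 [reseat_ram AND fan_spinning -> replace_psu]. ⇒ new: temp_high, replace_psu.
[3] R4 [temp_high -> psu_ok]. ⇒ new: psu_ok.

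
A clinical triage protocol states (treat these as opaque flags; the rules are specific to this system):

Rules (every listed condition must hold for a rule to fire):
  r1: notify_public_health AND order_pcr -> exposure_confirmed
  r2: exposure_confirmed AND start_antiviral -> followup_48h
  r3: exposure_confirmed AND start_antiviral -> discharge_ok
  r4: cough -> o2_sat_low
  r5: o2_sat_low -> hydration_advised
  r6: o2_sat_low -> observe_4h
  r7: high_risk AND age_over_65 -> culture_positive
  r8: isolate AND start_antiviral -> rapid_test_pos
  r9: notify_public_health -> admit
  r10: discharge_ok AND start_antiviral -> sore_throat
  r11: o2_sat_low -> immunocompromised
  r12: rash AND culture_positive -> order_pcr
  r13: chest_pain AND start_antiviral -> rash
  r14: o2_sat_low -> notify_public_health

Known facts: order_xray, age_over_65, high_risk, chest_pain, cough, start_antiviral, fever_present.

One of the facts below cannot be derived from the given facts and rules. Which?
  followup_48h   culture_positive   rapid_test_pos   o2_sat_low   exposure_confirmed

rapid_test_pos

Round 1 fires r4, r7, r13, giving o2_sat_low, culture_positive, rash.
Round 2 fires r5, r6, r11, r12, r14, giving hydration_advised, observe_4h, immunocompromised, order_pcr, notify_public_health.
Round 3 fires r1, r9, giving exposure_confirmed, admit.
Round 4 fires r2, r3, giving followup_48h, discharge_ok.
Round 5 fires r10, giving sore_throat.
Derived: exposure_confirmed (round 3), culture_positive (round 1), followup_48h (round 4), o2_sat_low (round 1). rapid_test_pos never appears in any round.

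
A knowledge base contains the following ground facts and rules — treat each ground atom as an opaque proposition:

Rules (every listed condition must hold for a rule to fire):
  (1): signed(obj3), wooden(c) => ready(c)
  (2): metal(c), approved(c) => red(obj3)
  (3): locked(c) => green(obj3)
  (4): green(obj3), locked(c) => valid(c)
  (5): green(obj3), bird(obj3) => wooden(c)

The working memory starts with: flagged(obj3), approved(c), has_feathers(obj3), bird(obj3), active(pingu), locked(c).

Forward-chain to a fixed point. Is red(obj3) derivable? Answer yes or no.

no

Round 1: (3) [locked(c) => green(obj3)]. New: green(obj3).
Round 2: (4) [green(obj3), locked(c) => valid(c)]; (5) [green(obj3), bird(obj3) => wooden(c)]. New: valid(c), wooden(c).
Fixed point reached. red(obj3) is concluded only by (2); (2) needs metal(c) (never derived).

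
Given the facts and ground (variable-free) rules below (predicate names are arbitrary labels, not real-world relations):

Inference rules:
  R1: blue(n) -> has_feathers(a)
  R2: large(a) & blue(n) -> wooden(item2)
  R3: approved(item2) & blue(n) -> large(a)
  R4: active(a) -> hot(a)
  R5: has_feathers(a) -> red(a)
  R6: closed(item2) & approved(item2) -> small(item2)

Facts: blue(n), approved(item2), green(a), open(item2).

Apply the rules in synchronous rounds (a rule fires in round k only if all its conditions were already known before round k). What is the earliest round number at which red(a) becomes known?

Round 1: R1 [blue(n) -> has_feathers(a)]; R3 [approved(item2) & blue(n) -> large(a)]. New: has_feathers(a), large(a).
Round 2: R2 [large(a) & blue(n) -> wooden(item2)]; R5 [has_feathers(a) -> red(a)]. New: wooden(item2), red(a).
red(a) first appears in round 2.

2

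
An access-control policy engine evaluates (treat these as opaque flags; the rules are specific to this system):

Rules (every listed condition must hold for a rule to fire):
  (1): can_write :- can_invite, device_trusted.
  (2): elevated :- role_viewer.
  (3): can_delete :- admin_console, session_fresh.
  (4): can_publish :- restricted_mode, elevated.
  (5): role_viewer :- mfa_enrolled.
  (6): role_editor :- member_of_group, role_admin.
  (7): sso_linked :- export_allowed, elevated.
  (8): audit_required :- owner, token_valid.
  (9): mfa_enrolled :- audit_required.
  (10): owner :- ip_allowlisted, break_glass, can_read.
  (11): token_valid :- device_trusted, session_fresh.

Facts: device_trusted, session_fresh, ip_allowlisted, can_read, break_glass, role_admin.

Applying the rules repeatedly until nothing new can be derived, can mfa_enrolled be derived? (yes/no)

Round 1 — (10), (11), derive owner, token_valid.
Round 2 — (8), derive audit_required.
Round 3 — (9), derive mfa_enrolled.
Round 4 — (5), derive role_viewer.
Round 5 — (2), derive elevated.
mfa_enrolled appears in round 3, so it is derivable.

yes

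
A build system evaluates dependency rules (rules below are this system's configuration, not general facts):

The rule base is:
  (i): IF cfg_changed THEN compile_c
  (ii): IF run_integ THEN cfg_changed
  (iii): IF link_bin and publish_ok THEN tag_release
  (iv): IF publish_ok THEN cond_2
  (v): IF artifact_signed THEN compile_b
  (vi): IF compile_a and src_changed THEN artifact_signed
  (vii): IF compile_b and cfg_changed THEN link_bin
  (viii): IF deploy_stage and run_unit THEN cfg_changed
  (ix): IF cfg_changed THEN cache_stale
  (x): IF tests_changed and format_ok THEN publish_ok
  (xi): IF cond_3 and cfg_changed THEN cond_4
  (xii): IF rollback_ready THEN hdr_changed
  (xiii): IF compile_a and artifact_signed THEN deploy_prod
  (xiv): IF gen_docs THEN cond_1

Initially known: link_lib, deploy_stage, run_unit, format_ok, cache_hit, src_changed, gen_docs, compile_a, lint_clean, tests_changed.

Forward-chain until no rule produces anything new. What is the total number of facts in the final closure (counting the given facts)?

Round 1: (vi) [IF compile_a and src_changed THEN artifact_signed]; (viii) [IF deploy_stage and run_unit THEN cfg_changed]; (x) [IF tests_changed and format_ok THEN publish_ok]; (xiv) [IF gen_docs THEN cond_1]. Adds artifact_signed, cfg_changed, publish_ok, cond_1.
Round 2: (i) [IF cfg_changed THEN compile_c]; (iv) [IF publish_ok THEN cond_2]; (v) [IF artifact_signed THEN compile_b]; (ix) [IF cfg_changed THEN cache_stale]; (xiii) [IF compile_a and artifact_signed THEN deploy_prod]. Adds compile_c, cond_2, compile_b, cache_stale, deploy_prod.
Round 3: (vii) [IF compile_b and cfg_changed THEN link_bin]. Adds link_bin.
Round 4: (iii) [IF link_bin and publish_ok THEN tag_release]. Adds tag_release.
Closure: {artifact_signed, cache_hit, cache_stale, cfg_changed, compile_a, compile_b, compile_c, cond_1, cond_2, deploy_prod, deploy_stage, format_ok, gen_docs, link_bin, link_lib, lint_clean, publish_ok, run_unit, src_changed, tag_release, tests_changed} — 21 facts.

21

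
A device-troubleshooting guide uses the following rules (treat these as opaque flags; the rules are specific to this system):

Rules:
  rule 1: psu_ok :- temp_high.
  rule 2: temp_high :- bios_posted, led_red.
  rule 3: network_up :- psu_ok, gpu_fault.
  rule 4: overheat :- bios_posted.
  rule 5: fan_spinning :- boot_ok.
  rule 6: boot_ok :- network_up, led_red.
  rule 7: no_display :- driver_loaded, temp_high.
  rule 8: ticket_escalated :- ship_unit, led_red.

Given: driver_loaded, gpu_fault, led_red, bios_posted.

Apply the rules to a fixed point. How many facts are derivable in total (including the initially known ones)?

Round 1: rule 2 [temp_high :- bios_posted, led_red.]; rule 4 [overheat :- bios_posted.]. New: temp_high, overheat.
Round 2: rule 1 [psu_ok :- temp_high.]; rule 7 [no_display :- driver_loaded, temp_high.]. New: psu_ok, no_display.
Round 3: rule 3 [network_up :- psu_ok, gpu_fault.]. New: network_up.
Round 4: rule 6 [boot_ok :- network_up, led_red.]. New: boot_ok.
Round 5: rule 5 [fan_spinning :- boot_ok.]. New: fan_spinning.
Closure: {bios_posted, boot_ok, driver_loaded, fan_spinning, gpu_fault, led_red, network_up, no_display, overheat, psu_ok, temp_high} — 11 facts.

11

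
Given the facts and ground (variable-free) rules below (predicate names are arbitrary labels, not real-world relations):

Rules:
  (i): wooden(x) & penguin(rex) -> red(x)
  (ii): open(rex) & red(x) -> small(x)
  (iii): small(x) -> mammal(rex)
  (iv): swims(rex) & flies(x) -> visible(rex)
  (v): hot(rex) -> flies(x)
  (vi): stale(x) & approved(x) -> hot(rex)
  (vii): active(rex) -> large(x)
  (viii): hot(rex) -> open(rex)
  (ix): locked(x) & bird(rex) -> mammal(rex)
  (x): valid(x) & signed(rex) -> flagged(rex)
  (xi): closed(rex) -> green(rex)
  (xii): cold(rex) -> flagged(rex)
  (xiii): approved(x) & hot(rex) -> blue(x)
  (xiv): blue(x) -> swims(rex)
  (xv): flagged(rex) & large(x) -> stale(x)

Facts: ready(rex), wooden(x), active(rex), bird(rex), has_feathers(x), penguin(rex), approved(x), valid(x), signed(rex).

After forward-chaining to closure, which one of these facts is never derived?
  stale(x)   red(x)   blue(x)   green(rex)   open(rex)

Round 1: (i) [wooden(x) & penguin(rex) -> red(x)]; (vii) [active(rex) -> large(x)]; (x) [valid(x) & signed(rex) -> flagged(rex)]. New: red(x), large(x), flagged(rex).
Round 2: (xv) [flagged(rex) & large(x) -> stale(x)]. New: stale(x).
Round 3: (vi) [stale(x) & approved(x) -> hot(rex)]. New: hot(rex).
Round 4: (v) [hot(rex) -> flies(x)]; (viii) [hot(rex) -> open(rex)]; (xiii) [approved(x) & hot(rex) -> blue(x)]. New: flies(x), open(rex), blue(x).
Round 5: (ii) [open(rex) & red(x) -> small(x)]; (xiv) [blue(x) -> swims(rex)]. New: small(x), swims(rex).
Round 6: (iii) [small(x) -> mammal(rex)]; (iv) [swims(rex) & flies(x) -> visible(rex)]. New: mammal(rex), visible(rex).
Derived: open(rex) (round 4), red(x) (round 1), stale(x) (round 2), blue(x) (round 4). green(rex) never appears in any round.

green(rex)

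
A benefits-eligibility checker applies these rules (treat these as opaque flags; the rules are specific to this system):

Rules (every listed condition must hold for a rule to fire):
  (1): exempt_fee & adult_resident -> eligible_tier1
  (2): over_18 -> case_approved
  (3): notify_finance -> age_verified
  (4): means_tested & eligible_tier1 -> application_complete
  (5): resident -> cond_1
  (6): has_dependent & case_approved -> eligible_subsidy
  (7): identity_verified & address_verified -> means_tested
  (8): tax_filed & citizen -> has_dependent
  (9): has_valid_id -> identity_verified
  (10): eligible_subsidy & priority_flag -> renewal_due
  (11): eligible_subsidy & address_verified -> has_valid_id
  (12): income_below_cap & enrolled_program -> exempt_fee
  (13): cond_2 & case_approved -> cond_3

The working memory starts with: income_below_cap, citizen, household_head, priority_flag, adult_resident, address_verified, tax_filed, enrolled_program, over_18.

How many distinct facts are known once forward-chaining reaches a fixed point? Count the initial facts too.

Round 1 — (2), (8), (12), derive case_approved, has_dependent, exempt_fee.
Round 2 — (1), (6), derive eligible_tier1, eligible_subsidy.
Round 3 — (10), (11), derive renewal_due, has_valid_id.
Round 4 — (9), derive identity_verified.
Round 5 — (7), derive means_tested.
Round 6 — (4), derive application_complete.
Closure: {address_verified, adult_resident, application_complete, case_approved, citizen, eligible_subsidy, eligible_tier1, enrolled_program, exempt_fee, has_dependent, has_valid_id, household_head, identity_verified, income_below_cap, means_tested, over_18, priority_flag, renewal_due, tax_filed} — 19 facts.

19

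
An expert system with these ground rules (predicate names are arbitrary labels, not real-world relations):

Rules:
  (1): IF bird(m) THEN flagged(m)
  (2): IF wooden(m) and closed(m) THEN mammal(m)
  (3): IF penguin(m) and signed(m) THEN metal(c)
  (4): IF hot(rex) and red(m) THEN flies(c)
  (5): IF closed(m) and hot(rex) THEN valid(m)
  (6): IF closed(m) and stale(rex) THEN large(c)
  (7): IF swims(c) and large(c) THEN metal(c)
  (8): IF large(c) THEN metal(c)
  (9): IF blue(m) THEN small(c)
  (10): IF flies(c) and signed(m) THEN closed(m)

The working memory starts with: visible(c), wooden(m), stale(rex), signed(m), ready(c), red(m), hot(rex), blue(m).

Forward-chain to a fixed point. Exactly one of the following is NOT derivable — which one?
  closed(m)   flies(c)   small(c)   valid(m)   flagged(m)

Round 1: (4) [IF hot(rex) and red(m) THEN flies(c)]; (9) [IF blue(m) THEN small(c)]. New: flies(c), small(c).
Round 2: (10) [IF flies(c) and signed(m) THEN closed(m)]. New: closed(m).
Round 3: (2) [IF wooden(m) and closed(m) THEN mammal(m)]; (5) [IF closed(m) and hot(rex) THEN valid(m)]; (6) [IF closed(m) and stale(rex) THEN large(c)]. New: mammal(m), valid(m), large(c).
Round 4: (8) [IF large(c) THEN metal(c)]. New: metal(c).
Derived: valid(m) (round 3), small(c) (round 1), flies(c) (round 1), closed(m) (round 2). flagged(m) never appears in any round.

flagged(m)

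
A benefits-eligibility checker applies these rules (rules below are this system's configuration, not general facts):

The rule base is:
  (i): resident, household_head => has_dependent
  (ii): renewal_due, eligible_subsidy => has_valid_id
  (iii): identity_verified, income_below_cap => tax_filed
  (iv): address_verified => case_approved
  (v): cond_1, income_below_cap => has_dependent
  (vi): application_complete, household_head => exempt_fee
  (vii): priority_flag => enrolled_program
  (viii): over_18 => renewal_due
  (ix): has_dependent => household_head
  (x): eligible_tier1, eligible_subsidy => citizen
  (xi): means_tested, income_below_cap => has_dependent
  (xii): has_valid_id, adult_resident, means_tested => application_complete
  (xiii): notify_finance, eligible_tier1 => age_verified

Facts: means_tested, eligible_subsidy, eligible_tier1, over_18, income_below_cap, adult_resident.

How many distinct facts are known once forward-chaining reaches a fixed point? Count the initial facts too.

13

[1] (viii) [over_18 => renewal_due]; (x) [eligible_tier1, eligible_subsidy => citizen]; (xi) [means_tested, income_below_cap => has_dependent]. ⇒ new: renewal_due, citizen, has_dependent.
[2] (ii) [renewal_due, eligible_subsidy => has_valid_id]; (ix) [has_dependent => household_head]. ⇒ new: has_valid_id, household_head.
[3] (xii) [has_valid_id, adult_resident, means_tested => application_complete]. ⇒ new: application_complete.
[4] (vi) [application_complete, household_head => exempt_fee]. ⇒ new: exempt_fee.
Closure: {adult_resident, application_complete, citizen, eligible_subsidy, eligible_tier1, exempt_fee, has_dependent, has_valid_id, household_head, income_below_cap, means_tested, over_18, renewal_due} — 13 facts.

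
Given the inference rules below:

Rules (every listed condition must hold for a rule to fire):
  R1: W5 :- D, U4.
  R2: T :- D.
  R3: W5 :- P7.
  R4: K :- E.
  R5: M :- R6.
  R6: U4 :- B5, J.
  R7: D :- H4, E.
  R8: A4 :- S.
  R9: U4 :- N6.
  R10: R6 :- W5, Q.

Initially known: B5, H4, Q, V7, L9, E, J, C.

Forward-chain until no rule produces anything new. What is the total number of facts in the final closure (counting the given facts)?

Round 1: R4 [K :- E.]; R6 [U4 :- B5, J.]; R7 [D :- H4, E.]. Adds K, U4, D.
Round 2: R1 [W5 :- D, U4.]; R2 [T :- D.]. Adds W5, T.
Round 3: R10 [R6 :- W5, Q.]. Adds R6.
Round 4: R5 [M :- R6.]. Adds M.
Closure: {B5, C, D, E, H4, J, K, L9, M, Q, R6, T, U4, V7, W5} — 15 facts.

15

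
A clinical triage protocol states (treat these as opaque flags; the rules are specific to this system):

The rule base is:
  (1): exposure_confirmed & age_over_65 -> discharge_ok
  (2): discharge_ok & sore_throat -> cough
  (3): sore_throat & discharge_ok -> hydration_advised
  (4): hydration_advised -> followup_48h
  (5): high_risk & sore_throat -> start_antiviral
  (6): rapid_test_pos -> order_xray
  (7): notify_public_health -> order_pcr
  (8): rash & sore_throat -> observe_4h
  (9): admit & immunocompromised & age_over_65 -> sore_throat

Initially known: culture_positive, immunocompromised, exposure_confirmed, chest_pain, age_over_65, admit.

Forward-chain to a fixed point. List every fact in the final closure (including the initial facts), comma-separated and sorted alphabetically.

admit, age_over_65, chest_pain, cough, culture_positive, discharge_ok, exposure_confirmed, followup_48h, hydration_advised, immunocompromised, sore_throat

Round 1 — (1), (9), derive discharge_ok, sore_throat.
Round 2 — (2), (3), derive cough, hydration_advised.
Round 3 — (4), derive followup_48h.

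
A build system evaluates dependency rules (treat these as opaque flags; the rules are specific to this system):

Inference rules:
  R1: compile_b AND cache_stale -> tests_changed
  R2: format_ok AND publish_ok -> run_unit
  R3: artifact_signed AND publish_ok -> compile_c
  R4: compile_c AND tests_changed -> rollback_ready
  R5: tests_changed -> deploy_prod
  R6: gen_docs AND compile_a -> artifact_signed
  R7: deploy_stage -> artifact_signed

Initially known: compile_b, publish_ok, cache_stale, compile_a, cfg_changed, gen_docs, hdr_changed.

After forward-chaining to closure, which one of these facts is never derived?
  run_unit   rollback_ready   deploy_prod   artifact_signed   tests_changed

Round 1: R1 [compile_b AND cache_stale -> tests_changed]; R6 [gen_docs AND compile_a -> artifact_signed]. Adds tests_changed, artifact_signed.
Round 2: R3 [artifact_signed AND publish_ok -> compile_c]; R5 [tests_changed -> deploy_prod]. Adds compile_c, deploy_prod.
Round 3: R4 [compile_c AND tests_changed -> rollback_ready]. Adds rollback_ready.
Derived: artifact_signed (round 1), tests_changed (round 1), deploy_prod (round 2), rollback_ready (round 3). run_unit never appears in any round.

run_unit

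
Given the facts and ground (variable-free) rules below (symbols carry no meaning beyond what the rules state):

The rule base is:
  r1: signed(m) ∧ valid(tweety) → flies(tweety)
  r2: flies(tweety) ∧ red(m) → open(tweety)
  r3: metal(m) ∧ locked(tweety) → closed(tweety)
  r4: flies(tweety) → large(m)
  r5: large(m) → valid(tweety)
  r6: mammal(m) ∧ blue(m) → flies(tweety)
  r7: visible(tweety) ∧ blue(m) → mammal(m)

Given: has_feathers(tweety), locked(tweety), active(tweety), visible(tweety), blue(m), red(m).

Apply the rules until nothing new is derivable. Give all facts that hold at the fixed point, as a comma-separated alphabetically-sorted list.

Round 1 fires r7, giving mammal(m).
Round 2 fires r6, giving flies(tweety).
Round 3 fires r2, r4, giving open(tweety), large(m).
Round 4 fires r5, giving valid(tweety).

active(tweety), blue(m), flies(tweety), has_feathers(tweety), large(m), locked(tweety), mammal(m), open(tweety), red(m), valid(tweety), visible(tweety)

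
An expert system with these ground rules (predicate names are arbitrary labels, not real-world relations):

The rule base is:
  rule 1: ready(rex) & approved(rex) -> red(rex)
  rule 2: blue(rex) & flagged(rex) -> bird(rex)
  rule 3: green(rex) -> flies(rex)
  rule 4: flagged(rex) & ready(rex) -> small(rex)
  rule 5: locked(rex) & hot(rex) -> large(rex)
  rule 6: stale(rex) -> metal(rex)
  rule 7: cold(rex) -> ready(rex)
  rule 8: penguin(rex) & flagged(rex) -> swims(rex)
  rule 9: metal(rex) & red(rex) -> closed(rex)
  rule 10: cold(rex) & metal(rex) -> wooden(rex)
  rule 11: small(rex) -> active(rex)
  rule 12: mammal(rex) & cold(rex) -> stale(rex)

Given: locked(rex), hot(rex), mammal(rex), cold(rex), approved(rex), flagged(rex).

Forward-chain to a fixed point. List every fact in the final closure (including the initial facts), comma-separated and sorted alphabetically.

Round 1 — rule 5, rule 7, rule 12, derive large(rex), ready(rex), stale(rex).
Round 2 — rule 1, rule 4, rule 6, derive red(rex), small(rex), metal(rex).
Round 3 — rule 9, rule 10, rule 11, derive closed(rex), wooden(rex), active(rex).

active(rex), approved(rex), closed(rex), cold(rex), flagged(rex), hot(rex), large(rex), locked(rex), mammal(rex), metal(rex), ready(rex), red(rex), small(rex), stale(rex), wooden(rex)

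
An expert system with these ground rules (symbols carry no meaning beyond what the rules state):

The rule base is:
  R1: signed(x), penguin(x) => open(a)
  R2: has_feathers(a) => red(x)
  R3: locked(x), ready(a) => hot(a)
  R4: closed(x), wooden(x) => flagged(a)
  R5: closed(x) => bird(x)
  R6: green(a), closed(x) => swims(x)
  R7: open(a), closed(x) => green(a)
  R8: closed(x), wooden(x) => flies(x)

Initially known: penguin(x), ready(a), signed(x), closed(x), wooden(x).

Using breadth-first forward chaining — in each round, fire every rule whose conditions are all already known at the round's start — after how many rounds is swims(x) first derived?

Round 1 fires R1, R4, R5, R8, giving open(a), flagged(a), bird(x), flies(x).
Round 2 fires R7, giving green(a).
Round 3 fires R6, giving swims(x).
swims(x) first appears in round 3.

3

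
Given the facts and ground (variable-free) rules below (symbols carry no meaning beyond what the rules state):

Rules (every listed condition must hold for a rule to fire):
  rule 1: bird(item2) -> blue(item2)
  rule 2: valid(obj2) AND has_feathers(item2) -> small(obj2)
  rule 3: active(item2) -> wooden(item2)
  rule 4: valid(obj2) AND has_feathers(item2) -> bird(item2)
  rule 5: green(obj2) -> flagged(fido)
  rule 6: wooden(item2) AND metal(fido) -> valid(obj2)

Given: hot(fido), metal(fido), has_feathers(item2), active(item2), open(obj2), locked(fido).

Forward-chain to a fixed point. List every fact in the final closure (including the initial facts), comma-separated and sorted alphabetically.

Round 1: rule 3 [active(item2) -> wooden(item2)]. New: wooden(item2).
Round 2: rule 6 [wooden(item2) AND metal(fido) -> valid(obj2)]. New: valid(obj2).
Round 3: rule 2 [valid(obj2) AND has_feathers(item2) -> small(obj2)]; rule 4 [valid(obj2) AND has_feathers(item2) -> bird(item2)]. New: small(obj2), bird(item2).
Round 4: rule 1 [bird(item2) -> blue(item2)]. New: blue(item2).

active(item2), bird(item2), blue(item2), has_feathers(item2), hot(fido), locked(fido), metal(fido), open(obj2), small(obj2), valid(obj2), wooden(item2)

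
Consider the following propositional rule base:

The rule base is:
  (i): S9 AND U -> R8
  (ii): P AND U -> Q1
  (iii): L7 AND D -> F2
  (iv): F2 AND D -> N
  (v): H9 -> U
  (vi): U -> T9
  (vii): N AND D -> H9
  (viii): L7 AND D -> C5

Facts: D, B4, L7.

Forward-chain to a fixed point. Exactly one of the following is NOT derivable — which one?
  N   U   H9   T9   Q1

Q1

Round 1: (iii) [L7 AND D -> F2]; (viii) [L7 AND D -> C5]. New: F2, C5.
Round 2: (iv) [F2 AND D -> N]. New: N.
Round 3: (vii) [N AND D -> H9]. New: H9.
Round 4: (v) [H9 -> U]. New: U.
Round 5: (vi) [U -> T9]. New: T9.
Derived: N (round 2), H9 (round 3), U (round 4), T9 (round 5). Q1 never appears in any round.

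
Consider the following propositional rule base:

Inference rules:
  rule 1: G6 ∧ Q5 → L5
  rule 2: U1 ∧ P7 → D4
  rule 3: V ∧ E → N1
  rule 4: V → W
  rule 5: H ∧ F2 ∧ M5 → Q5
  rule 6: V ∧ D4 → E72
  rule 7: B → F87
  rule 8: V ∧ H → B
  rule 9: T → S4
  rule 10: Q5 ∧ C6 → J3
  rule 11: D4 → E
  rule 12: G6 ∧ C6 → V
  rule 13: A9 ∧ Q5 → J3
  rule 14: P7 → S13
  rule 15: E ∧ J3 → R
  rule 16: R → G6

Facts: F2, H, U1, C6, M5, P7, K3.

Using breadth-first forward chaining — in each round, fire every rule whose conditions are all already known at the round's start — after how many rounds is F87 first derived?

7

Round 1: rule 2 [U1 ∧ P7 → D4]; rule 5 [H ∧ F2 ∧ M5 → Q5]; rule 14 [P7 → S13]. Adds D4, Q5, S13.
Round 2: rule 10 [Q5 ∧ C6 → J3]; rule 11 [D4 → E]. Adds J3, E.
Round 3: rule 15 [E ∧ J3 → R]. Adds R.
Round 4: rule 16 [R → G6]. Adds G6.
Round 5: rule 1 [G6 ∧ Q5 → L5]; rule 12 [G6 ∧ C6 → V]. Adds L5, V.
Round 6: rule 3 [V ∧ E → N1]; rule 4 [V → W]; rule 6 [V ∧ D4 → E72]; rule 8 [V ∧ H → B]. Adds N1, W, E72, B.
Round 7: rule 7 [B → F87]. Adds F87.
F87 first appears in round 7.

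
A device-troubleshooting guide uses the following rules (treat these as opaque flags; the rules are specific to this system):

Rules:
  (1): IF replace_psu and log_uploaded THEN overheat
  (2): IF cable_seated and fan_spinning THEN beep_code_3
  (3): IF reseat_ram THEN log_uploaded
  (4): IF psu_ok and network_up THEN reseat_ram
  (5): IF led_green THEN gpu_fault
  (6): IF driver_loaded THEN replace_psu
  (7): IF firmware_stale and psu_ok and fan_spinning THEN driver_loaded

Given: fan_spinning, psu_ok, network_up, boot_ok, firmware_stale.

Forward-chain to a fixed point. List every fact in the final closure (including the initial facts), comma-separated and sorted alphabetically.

Round 1 — (4), (7), derive reseat_ram, driver_loaded.
Round 2 — (3), (6), derive log_uploaded, replace_psu.
Round 3 — (1), derive overheat.

boot_ok, driver_loaded, fan_spinning, firmware_stale, log_uploaded, network_up, overheat, psu_ok, replace_psu, reseat_ram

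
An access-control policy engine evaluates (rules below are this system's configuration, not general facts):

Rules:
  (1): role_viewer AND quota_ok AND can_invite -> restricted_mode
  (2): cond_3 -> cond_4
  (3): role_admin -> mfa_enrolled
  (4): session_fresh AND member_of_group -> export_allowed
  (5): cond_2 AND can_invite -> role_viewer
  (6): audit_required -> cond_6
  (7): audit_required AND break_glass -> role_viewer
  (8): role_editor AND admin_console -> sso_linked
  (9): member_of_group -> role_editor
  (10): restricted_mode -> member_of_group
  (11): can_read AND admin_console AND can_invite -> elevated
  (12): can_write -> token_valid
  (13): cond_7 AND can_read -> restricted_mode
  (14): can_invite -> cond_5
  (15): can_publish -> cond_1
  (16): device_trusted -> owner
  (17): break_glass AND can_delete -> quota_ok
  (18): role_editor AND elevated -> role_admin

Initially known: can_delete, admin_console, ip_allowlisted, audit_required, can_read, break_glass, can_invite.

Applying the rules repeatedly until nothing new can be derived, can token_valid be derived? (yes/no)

no

Round 1 fires (6), (7), (11), (14), (17), giving cond_6, role_viewer, elevated, cond_5, quota_ok.
Round 2 fires (1), giving restricted_mode.
Round 3 fires (10), giving member_of_group.
Round 4 fires (9), giving role_editor.
Round 5 fires (8), (18), giving sso_linked, role_admin.
Round 6 fires (3), giving mfa_enrolled.
Fixed point reached. token_valid is concluded only by (12); (12) needs can_write (never derived).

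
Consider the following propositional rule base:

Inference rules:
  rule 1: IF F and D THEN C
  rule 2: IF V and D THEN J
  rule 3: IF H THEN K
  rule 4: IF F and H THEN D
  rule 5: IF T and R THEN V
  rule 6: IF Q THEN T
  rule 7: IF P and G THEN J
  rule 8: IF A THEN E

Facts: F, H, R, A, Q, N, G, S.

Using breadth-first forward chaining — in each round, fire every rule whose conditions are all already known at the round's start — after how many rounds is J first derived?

Round 1: rule 3 [IF H THEN K]; rule 4 [IF F and H THEN D]; rule 6 [IF Q THEN T]; rule 8 [IF A THEN E]. Adds K, D, T, E.
Round 2: rule 1 [IF F and D THEN C]; rule 5 [IF T and R THEN V]. Adds C, V.
Round 3: rule 2 [IF V and D THEN J]. Adds J.
J first appears in round 3.

3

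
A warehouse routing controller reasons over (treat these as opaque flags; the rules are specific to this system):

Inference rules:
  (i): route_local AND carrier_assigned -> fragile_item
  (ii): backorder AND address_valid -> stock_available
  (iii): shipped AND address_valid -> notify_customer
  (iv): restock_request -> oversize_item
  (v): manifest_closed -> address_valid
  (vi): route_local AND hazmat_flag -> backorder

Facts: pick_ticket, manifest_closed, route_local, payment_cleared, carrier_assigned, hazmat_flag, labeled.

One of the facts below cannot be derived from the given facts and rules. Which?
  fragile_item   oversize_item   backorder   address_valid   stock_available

Round 1: (i) [route_local AND carrier_assigned -> fragile_item]; (v) [manifest_closed -> address_valid]; (vi) [route_local AND hazmat_flag -> backorder]. Adds fragile_item, address_valid, backorder.
Round 2: (ii) [backorder AND address_valid -> stock_available]. Adds stock_available.
Derived: backorder (round 1), fragile_item (round 1), address_valid (round 1), stock_available (round 2). oversize_item never appears in any round.

oversize_item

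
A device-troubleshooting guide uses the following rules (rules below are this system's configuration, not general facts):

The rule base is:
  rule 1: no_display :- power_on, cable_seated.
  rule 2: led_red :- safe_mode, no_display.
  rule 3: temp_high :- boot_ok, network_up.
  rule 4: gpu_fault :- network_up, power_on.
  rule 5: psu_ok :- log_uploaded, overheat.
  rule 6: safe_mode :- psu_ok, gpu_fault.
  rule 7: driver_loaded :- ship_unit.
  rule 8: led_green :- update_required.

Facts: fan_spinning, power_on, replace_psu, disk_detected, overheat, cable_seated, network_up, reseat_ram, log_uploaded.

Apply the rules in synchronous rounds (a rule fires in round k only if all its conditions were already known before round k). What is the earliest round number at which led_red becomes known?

Round 1 — rule 1, rule 4, rule 5, derive no_display, gpu_fault, psu_ok.
Round 2 — rule 6, derive safe_mode.
Round 3 — rule 2, derive led_red.
led_red first appears in round 3.

3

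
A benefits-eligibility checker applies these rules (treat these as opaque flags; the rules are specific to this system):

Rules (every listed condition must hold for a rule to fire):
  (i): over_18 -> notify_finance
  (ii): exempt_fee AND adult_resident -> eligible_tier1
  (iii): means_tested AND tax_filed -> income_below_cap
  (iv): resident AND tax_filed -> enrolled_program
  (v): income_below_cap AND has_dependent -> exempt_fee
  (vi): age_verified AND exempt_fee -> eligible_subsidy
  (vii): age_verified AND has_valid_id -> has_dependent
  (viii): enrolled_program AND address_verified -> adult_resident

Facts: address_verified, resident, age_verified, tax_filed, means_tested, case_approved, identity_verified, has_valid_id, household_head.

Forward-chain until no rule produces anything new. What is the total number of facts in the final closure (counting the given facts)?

Round 1: (iii) [means_tested AND tax_filed -> income_below_cap]; (iv) [resident AND tax_filed -> enrolled_program]; (vii) [age_verified AND has_valid_id -> has_dependent]. Adds income_below_cap, enrolled_program, has_dependent.
Round 2: (v) [income_below_cap AND has_dependent -> exempt_fee]; (viii) [enrolled_program AND address_verified -> adult_resident]. Adds exempt_fee, adult_resident.
Round 3: (ii) [exempt_fee AND adult_resident -> eligible_tier1]; (vi) [age_verified AND exempt_fee -> eligible_subsidy]. Adds eligible_tier1, eligible_subsidy.
Closure: {address_verified, adult_resident, age_verified, case_approved, eligible_subsidy, eligible_tier1, enrolled_program, exempt_fee, has_dependent, has_valid_id, household_head, identity_verified, income_below_cap, means_tested, resident, tax_filed} — 16 facts.

16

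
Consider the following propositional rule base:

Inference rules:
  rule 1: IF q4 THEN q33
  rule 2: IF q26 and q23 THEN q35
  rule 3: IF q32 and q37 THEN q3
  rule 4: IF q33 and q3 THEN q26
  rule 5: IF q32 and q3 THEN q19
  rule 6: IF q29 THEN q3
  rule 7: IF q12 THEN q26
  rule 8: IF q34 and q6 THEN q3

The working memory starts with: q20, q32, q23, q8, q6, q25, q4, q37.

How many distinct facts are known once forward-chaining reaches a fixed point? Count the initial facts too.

13

Round 1: rule 1 [IF q4 THEN q33]; rule 3 [IF q32 and q37 THEN q3]. New: q33, q3.
Round 2: rule 4 [IF q33 and q3 THEN q26]; rule 5 [IF q32 and q3 THEN q19]. New: q26, q19.
Round 3: rule 2 [IF q26 and q23 THEN q35]. New: q35.
Closure: {q19, q20, q23, q25, q26, q3, q32, q33, q35, q37, q4, q6, q8} — 13 facts.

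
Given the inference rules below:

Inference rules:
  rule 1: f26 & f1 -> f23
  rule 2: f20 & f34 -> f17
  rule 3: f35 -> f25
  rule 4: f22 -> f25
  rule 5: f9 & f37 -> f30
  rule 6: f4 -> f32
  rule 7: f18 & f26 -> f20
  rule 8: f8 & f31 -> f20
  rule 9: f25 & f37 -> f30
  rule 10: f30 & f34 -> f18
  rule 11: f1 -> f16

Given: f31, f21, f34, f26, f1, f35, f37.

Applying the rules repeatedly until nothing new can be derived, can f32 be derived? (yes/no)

no

[1] rule 1 [f26 & f1 -> f23]; rule 3 [f35 -> f25]; rule 11 [f1 -> f16]. ⇒ new: f23, f25, f16.
[2] rule 9 [f25 & f37 -> f30]. ⇒ new: f30.
[3] rule 10 [f30 & f34 -> f18]. ⇒ new: f18.
[4] rule 7 [f18 & f26 -> f20]. ⇒ new: f20.
[5] rule 2 [f20 & f34 -> f17]. ⇒ new: f17.
Fixed point reached. f32 is concluded only by rule 6; rule 6 needs f4 (never derived).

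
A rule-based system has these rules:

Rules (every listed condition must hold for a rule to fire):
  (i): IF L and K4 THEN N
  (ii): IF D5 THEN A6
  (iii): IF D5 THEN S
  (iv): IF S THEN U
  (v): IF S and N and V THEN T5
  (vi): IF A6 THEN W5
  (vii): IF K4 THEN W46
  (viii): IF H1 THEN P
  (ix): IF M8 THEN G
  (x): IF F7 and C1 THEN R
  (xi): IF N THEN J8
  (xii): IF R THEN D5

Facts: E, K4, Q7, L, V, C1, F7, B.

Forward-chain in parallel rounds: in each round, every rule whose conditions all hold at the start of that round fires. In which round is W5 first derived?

4

Round 1: (i) [IF L and K4 THEN N]; (vii) [IF K4 THEN W46]; (x) [IF F7 and C1 THEN R]. New: N, W46, R.
Round 2: (xi) [IF N THEN J8]; (xii) [IF R THEN D5]. New: J8, D5.
Round 3: (ii) [IF D5 THEN A6]; (iii) [IF D5 THEN S]. New: A6, S.
Round 4: (iv) [IF S THEN U]; (v) [IF S and N and V THEN T5]; (vi) [IF A6 THEN W5]. New: U, T5, W5.
W5 first appears in round 4.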